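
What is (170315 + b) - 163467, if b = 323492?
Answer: 330340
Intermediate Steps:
(170315 + b) - 163467 = (170315 + 323492) - 163467 = 493807 - 163467 = 330340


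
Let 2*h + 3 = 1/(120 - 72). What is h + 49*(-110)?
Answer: -517583/96 ≈ -5391.5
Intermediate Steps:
h = -143/96 (h = -3/2 + 1/(2*(120 - 72)) = -3/2 + (½)/48 = -3/2 + (½)*(1/48) = -3/2 + 1/96 = -143/96 ≈ -1.4896)
h + 49*(-110) = -143/96 + 49*(-110) = -143/96 - 5390 = -517583/96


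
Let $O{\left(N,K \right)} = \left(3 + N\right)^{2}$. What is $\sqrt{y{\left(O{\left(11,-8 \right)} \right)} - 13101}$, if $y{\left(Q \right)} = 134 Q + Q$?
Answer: $\sqrt{13359} \approx 115.58$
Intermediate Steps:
$y{\left(Q \right)} = 135 Q$
$\sqrt{y{\left(O{\left(11,-8 \right)} \right)} - 13101} = \sqrt{135 \left(3 + 11\right)^{2} - 13101} = \sqrt{135 \cdot 14^{2} - 13101} = \sqrt{135 \cdot 196 - 13101} = \sqrt{26460 - 13101} = \sqrt{13359}$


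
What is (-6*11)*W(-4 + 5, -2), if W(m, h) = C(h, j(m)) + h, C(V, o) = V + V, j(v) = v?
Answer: 396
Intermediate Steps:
C(V, o) = 2*V
W(m, h) = 3*h (W(m, h) = 2*h + h = 3*h)
(-6*11)*W(-4 + 5, -2) = (-6*11)*(3*(-2)) = -66*(-6) = 396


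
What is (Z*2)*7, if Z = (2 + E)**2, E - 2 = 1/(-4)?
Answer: 1575/8 ≈ 196.88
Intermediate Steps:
E = 7/4 (E = 2 + 1/(-4) = 2 - 1/4 = 7/4 ≈ 1.7500)
Z = 225/16 (Z = (2 + 7/4)**2 = (15/4)**2 = 225/16 ≈ 14.063)
(Z*2)*7 = ((225/16)*2)*7 = (225/8)*7 = 1575/8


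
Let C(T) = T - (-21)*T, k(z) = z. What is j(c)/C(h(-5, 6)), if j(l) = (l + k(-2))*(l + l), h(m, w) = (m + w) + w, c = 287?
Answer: 11685/11 ≈ 1062.3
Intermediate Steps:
h(m, w) = m + 2*w
j(l) = 2*l*(-2 + l) (j(l) = (l - 2)*(l + l) = (-2 + l)*(2*l) = 2*l*(-2 + l))
C(T) = 22*T (C(T) = T + 21*T = 22*T)
j(c)/C(h(-5, 6)) = (2*287*(-2 + 287))/((22*(-5 + 2*6))) = (2*287*285)/((22*(-5 + 12))) = 163590/((22*7)) = 163590/154 = 163590*(1/154) = 11685/11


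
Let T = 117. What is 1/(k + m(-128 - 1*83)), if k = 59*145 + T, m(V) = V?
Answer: 1/8461 ≈ 0.00011819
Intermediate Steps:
k = 8672 (k = 59*145 + 117 = 8555 + 117 = 8672)
1/(k + m(-128 - 1*83)) = 1/(8672 + (-128 - 1*83)) = 1/(8672 + (-128 - 83)) = 1/(8672 - 211) = 1/8461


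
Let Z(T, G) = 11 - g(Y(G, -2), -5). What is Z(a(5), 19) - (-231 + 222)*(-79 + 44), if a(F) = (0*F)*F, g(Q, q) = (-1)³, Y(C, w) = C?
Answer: -303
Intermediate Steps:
g(Q, q) = -1
a(F) = 0 (a(F) = 0*F = 0)
Z(T, G) = 12 (Z(T, G) = 11 - 1*(-1) = 11 + 1 = 12)
Z(a(5), 19) - (-231 + 222)*(-79 + 44) = 12 - (-231 + 222)*(-79 + 44) = 12 - (-9)*(-35) = 12 - 1*315 = 12 - 315 = -303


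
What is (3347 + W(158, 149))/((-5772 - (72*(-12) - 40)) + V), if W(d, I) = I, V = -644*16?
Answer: -874/3793 ≈ -0.23042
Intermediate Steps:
V = -10304
(3347 + W(158, 149))/((-5772 - (72*(-12) - 40)) + V) = (3347 + 149)/((-5772 - (72*(-12) - 40)) - 10304) = 3496/((-5772 - (-864 - 40)) - 10304) = 3496/((-5772 - 1*(-904)) - 10304) = 3496/((-5772 + 904) - 10304) = 3496/(-4868 - 10304) = 3496/(-15172) = 3496*(-1/15172) = -874/3793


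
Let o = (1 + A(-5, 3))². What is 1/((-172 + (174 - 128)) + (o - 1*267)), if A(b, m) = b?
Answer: -1/377 ≈ -0.0026525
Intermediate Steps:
o = 16 (o = (1 - 5)² = (-4)² = 16)
1/((-172 + (174 - 128)) + (o - 1*267)) = 1/((-172 + (174 - 128)) + (16 - 1*267)) = 1/((-172 + 46) + (16 - 267)) = 1/(-126 - 251) = 1/(-377) = -1/377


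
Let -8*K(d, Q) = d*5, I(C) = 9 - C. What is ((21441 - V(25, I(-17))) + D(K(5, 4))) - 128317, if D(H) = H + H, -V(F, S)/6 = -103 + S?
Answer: -429377/4 ≈ -1.0734e+5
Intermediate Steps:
V(F, S) = 618 - 6*S (V(F, S) = -6*(-103 + S) = 618 - 6*S)
K(d, Q) = -5*d/8 (K(d, Q) = -d*5/8 = -5*d/8)
D(H) = 2*H
((21441 - V(25, I(-17))) + D(K(5, 4))) - 128317 = ((21441 - (618 - 6*(9 - 1*(-17)))) + 2*(-5/8*5)) - 128317 = ((21441 - (618 - 6*(9 + 17))) + 2*(-25/8)) - 128317 = ((21441 - (618 - 6*26)) - 25/4) - 128317 = ((21441 - (618 - 156)) - 25/4) - 128317 = ((21441 - 1*462) - 25/4) - 128317 = ((21441 - 462) - 25/4) - 128317 = (20979 - 25/4) - 128317 = 83891/4 - 128317 = -429377/4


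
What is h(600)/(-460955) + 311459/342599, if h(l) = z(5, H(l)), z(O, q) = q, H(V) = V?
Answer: 28672604789/31584544409 ≈ 0.90780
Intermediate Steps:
h(l) = l
h(600)/(-460955) + 311459/342599 = 600/(-460955) + 311459/342599 = 600*(-1/460955) + 311459*(1/342599) = -120/92191 + 311459/342599 = 28672604789/31584544409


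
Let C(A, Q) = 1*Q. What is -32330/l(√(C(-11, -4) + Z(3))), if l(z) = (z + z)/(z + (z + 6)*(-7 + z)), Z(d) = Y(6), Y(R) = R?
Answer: 323300*√2 ≈ 4.5722e+5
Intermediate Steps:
C(A, Q) = Q
Z(d) = 6
l(z) = 2*z/(z + (-7 + z)*(6 + z)) (l(z) = (2*z)/(z + (6 + z)*(-7 + z)) = (2*z)/(z + (-7 + z)*(6 + z)) = 2*z/(z + (-7 + z)*(6 + z)))
-32330/l(√(C(-11, -4) + Z(3))) = -32330*(-42 + (√(-4 + 6))²)/(2*√(-4 + 6)) = -32330*√2*(-42 + (√2)²)/4 = -32330*√2*(-42 + 2)/4 = -32330*(-10*√2) = -(-323300)*√2 = 323300*√2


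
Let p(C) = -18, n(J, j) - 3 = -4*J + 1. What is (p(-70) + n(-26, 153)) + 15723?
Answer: 15813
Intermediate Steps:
n(J, j) = 4 - 4*J (n(J, j) = 3 + (-4*J + 1) = 3 + (1 - 4*J) = 4 - 4*J)
(p(-70) + n(-26, 153)) + 15723 = (-18 + (4 - 4*(-26))) + 15723 = (-18 + (4 + 104)) + 15723 = (-18 + 108) + 15723 = 90 + 15723 = 15813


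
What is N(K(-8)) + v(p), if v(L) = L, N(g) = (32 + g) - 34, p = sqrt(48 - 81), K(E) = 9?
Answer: 7 + I*sqrt(33) ≈ 7.0 + 5.7446*I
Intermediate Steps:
p = I*sqrt(33) (p = sqrt(-33) = I*sqrt(33) ≈ 5.7446*I)
N(g) = -2 + g
N(K(-8)) + v(p) = (-2 + 9) + I*sqrt(33) = 7 + I*sqrt(33)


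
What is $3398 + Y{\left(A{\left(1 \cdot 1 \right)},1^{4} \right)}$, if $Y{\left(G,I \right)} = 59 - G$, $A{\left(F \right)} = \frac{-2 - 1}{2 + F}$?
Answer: $3458$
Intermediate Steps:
$A{\left(F \right)} = - \frac{3}{2 + F}$
$3398 + Y{\left(A{\left(1 \cdot 1 \right)},1^{4} \right)} = 3398 + \left(59 - - \frac{3}{2 + 1 \cdot 1}\right) = 3398 + \left(59 - - \frac{3}{2 + 1}\right) = 3398 + \left(59 - - \frac{3}{3}\right) = 3398 + \left(59 - \left(-3\right) \frac{1}{3}\right) = 3398 + \left(59 - -1\right) = 3398 + \left(59 + 1\right) = 3398 + 60 = 3458$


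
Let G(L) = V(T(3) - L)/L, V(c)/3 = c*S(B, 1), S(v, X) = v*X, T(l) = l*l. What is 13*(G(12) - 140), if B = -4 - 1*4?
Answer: -1742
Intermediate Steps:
B = -8 (B = -4 - 4 = -8)
T(l) = l**2
S(v, X) = X*v
V(c) = -24*c (V(c) = 3*(c*(1*(-8))) = 3*(c*(-8)) = 3*(-8*c) = -24*c)
G(L) = (-216 + 24*L)/L (G(L) = (-24*(3**2 - L))/L = (-24*(9 - L))/L = (-216 + 24*L)/L)
13*(G(12) - 140) = 13*((24 - 216/12) - 140) = 13*((24 - 216*1/12) - 140) = 13*((24 - 18) - 140) = 13*(6 - 140) = 13*(-134) = -1742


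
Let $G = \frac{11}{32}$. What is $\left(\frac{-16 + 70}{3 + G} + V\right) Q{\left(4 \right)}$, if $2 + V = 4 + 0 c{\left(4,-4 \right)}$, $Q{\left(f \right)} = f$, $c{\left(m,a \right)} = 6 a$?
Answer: $\frac{7768}{107} \approx 72.598$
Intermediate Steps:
$G = \frac{11}{32}$ ($G = 11 \cdot \frac{1}{32} = \frac{11}{32} \approx 0.34375$)
$V = 2$ ($V = -2 + \left(4 + 0 \cdot 6 \left(-4\right)\right) = -2 + \left(4 + 0 \left(-24\right)\right) = -2 + \left(4 + 0\right) = -2 + 4 = 2$)
$\left(\frac{-16 + 70}{3 + G} + V\right) Q{\left(4 \right)} = \left(\frac{-16 + 70}{3 + \frac{11}{32}} + 2\right) 4 = \left(\frac{54}{\frac{107}{32}} + 2\right) 4 = \left(54 \cdot \frac{32}{107} + 2\right) 4 = \left(\frac{1728}{107} + 2\right) 4 = \frac{1942}{107} \cdot 4 = \frac{7768}{107}$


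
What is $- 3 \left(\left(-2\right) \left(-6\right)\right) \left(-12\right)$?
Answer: $432$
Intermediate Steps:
$- 3 \left(\left(-2\right) \left(-6\right)\right) \left(-12\right) = \left(-3\right) 12 \left(-12\right) = \left(-36\right) \left(-12\right) = 432$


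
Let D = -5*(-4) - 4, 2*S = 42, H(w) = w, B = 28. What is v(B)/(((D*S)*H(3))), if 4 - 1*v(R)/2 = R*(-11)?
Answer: 13/21 ≈ 0.61905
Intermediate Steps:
v(R) = 8 + 22*R (v(R) = 8 - 2*R*(-11) = 8 - (-22)*R = 8 + 22*R)
S = 21 (S = (½)*42 = 21)
D = 16 (D = 20 - 4 = 16)
v(B)/(((D*S)*H(3))) = (8 + 22*28)/(((16*21)*3)) = (8 + 616)/((336*3)) = 624/1008 = 624*(1/1008) = 13/21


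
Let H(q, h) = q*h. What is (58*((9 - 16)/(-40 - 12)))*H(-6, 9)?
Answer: -5481/13 ≈ -421.62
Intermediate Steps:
H(q, h) = h*q
(58*((9 - 16)/(-40 - 12)))*H(-6, 9) = (58*((9 - 16)/(-40 - 12)))*(9*(-6)) = (58*(-7/(-52)))*(-54) = (58*(-7*(-1/52)))*(-54) = (58*(7/52))*(-54) = (203/26)*(-54) = -5481/13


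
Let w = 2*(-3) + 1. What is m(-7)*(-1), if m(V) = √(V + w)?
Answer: -2*I*√3 ≈ -3.4641*I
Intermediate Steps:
w = -5 (w = -6 + 1 = -5)
m(V) = √(-5 + V) (m(V) = √(V - 5) = √(-5 + V))
m(-7)*(-1) = √(-5 - 7)*(-1) = √(-12)*(-1) = (2*I*√3)*(-1) = -2*I*√3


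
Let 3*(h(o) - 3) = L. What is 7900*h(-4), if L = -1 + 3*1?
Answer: 86900/3 ≈ 28967.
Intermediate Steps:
L = 2 (L = -1 + 3 = 2)
h(o) = 11/3 (h(o) = 3 + (⅓)*2 = 3 + ⅔ = 11/3)
7900*h(-4) = 7900*(11/3) = 86900/3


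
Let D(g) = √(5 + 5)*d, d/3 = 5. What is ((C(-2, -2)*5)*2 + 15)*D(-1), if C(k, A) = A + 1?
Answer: 75*√10 ≈ 237.17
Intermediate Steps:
d = 15 (d = 3*5 = 15)
C(k, A) = 1 + A
D(g) = 15*√10 (D(g) = √(5 + 5)*15 = √10*15 = 15*√10)
((C(-2, -2)*5)*2 + 15)*D(-1) = (((1 - 2)*5)*2 + 15)*(15*√10) = (-1*5*2 + 15)*(15*√10) = (-5*2 + 15)*(15*√10) = (-10 + 15)*(15*√10) = 5*(15*√10) = 75*√10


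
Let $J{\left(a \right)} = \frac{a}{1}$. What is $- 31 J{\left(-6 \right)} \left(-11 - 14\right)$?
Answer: $-4650$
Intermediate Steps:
$J{\left(a \right)} = a$ ($J{\left(a \right)} = a 1 = a$)
$- 31 J{\left(-6 \right)} \left(-11 - 14\right) = \left(-31\right) \left(-6\right) \left(-11 - 14\right) = 186 \left(-25\right) = -4650$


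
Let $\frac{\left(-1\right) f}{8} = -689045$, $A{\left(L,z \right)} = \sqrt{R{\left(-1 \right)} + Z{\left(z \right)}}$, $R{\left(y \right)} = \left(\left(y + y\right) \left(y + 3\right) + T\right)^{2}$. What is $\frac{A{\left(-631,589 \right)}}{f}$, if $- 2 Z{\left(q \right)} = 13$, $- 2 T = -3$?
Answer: $\frac{i}{11024720} \approx 9.0705 \cdot 10^{-8} i$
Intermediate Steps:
$T = \frac{3}{2}$ ($T = \left(- \frac{1}{2}\right) \left(-3\right) = \frac{3}{2} \approx 1.5$)
$Z{\left(q \right)} = - \frac{13}{2}$ ($Z{\left(q \right)} = \left(- \frac{1}{2}\right) 13 = - \frac{13}{2}$)
$R{\left(y \right)} = \left(\frac{3}{2} + 2 y \left(3 + y\right)\right)^{2}$ ($R{\left(y \right)} = \left(\left(y + y\right) \left(y + 3\right) + \frac{3}{2}\right)^{2} = \left(2 y \left(3 + y\right) + \frac{3}{2}\right)^{2} = \left(\frac{3}{2} + 2 y \left(3 + y\right)\right)^{2}$)
$A{\left(L,z \right)} = \frac{i}{2}$ ($A{\left(L,z \right)} = \sqrt{\frac{\left(3 + 4 \left(-1\right)^{2} + 12 \left(-1\right)\right)^{2}}{4} - \frac{13}{2}} = \sqrt{\frac{\left(3 + 4 \cdot 1 - 12\right)^{2}}{4} - \frac{13}{2}} = \sqrt{\frac{\left(3 + 4 - 12\right)^{2}}{4} - \frac{13}{2}} = \sqrt{\frac{\left(-5\right)^{2}}{4} - \frac{13}{2}} = \sqrt{\frac{1}{4} \cdot 25 - \frac{13}{2}} = \sqrt{\frac{25}{4} - \frac{13}{2}} = \sqrt{- \frac{1}{4}} = \frac{i}{2}$)
$f = 5512360$ ($f = \left(-8\right) \left(-689045\right) = 5512360$)
$\frac{A{\left(-631,589 \right)}}{f} = \frac{\frac{1}{2} i}{5512360} = \frac{i}{2} \cdot \frac{1}{5512360} = \frac{i}{11024720}$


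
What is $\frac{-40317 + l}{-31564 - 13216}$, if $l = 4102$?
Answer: $\frac{7243}{8956} \approx 0.80873$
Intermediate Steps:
$\frac{-40317 + l}{-31564 - 13216} = \frac{-40317 + 4102}{-31564 - 13216} = - \frac{36215}{-44780} = \left(-36215\right) \left(- \frac{1}{44780}\right) = \frac{7243}{8956}$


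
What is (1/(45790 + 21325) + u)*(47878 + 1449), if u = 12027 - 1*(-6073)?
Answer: 59921527099827/67115 ≈ 8.9282e+8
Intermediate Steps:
u = 18100 (u = 12027 + 6073 = 18100)
(1/(45790 + 21325) + u)*(47878 + 1449) = (1/(45790 + 21325) + 18100)*(47878 + 1449) = (1/67115 + 18100)*49327 = (1214781501/67115)*49327 = 59921527099827/67115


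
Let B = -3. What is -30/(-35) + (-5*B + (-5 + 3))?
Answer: 97/7 ≈ 13.857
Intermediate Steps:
-30/(-35) + (-5*B + (-5 + 3)) = -30/(-35) + (-5*(-3) + (-5 + 3)) = -1/35*(-30) + (15 - 2) = 6/7 + 13 = 97/7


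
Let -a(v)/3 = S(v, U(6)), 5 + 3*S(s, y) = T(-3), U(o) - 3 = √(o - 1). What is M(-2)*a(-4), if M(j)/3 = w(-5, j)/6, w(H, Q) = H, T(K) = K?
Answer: -20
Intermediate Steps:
U(o) = 3 + √(-1 + o) (U(o) = 3 + √(o - 1) = 3 + √(-1 + o))
S(s, y) = -8/3 (S(s, y) = -5/3 + (⅓)*(-3) = -5/3 - 1 = -8/3)
a(v) = 8 (a(v) = -3*(-8/3) = 8)
M(j) = -5/2 (M(j) = 3*(-5/6) = 3*(-5*⅙) = 3*(-⅚) = -5/2)
M(-2)*a(-4) = -5/2*8 = -20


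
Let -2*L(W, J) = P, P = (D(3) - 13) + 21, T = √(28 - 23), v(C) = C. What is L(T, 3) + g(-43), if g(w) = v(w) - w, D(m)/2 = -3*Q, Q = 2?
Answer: 2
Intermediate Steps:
T = √5 ≈ 2.2361
D(m) = -12 (D(m) = 2*(-3*2) = 2*(-6) = -12)
P = -4 (P = (-12 - 13) + 21 = -25 + 21 = -4)
L(W, J) = 2 (L(W, J) = -½*(-4) = 2)
g(w) = 0 (g(w) = w - w = 0)
L(T, 3) + g(-43) = 2 + 0 = 2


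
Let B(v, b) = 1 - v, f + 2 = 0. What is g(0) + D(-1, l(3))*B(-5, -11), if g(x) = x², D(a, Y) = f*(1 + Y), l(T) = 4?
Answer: -60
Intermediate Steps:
f = -2 (f = -2 + 0 = -2)
D(a, Y) = -2 - 2*Y (D(a, Y) = -2*(1 + Y) = -2 - 2*Y)
g(0) + D(-1, l(3))*B(-5, -11) = 0² + (-2 - 2*4)*(1 - 1*(-5)) = 0 + (-2 - 8)*(1 + 5) = 0 - 10*6 = 0 - 60 = -60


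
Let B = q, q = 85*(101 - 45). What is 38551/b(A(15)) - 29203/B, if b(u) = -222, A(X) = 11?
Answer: -94992913/528360 ≈ -179.79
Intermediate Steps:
q = 4760 (q = 85*56 = 4760)
B = 4760
38551/b(A(15)) - 29203/B = 38551/(-222) - 29203/4760 = 38551*(-1/222) - 29203*1/4760 = -38551/222 - 29203/4760 = -94992913/528360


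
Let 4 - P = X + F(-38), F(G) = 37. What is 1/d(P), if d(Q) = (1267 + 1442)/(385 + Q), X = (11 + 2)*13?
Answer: 61/903 ≈ 0.067553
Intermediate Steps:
X = 169 (X = 13*13 = 169)
P = -202 (P = 4 - (169 + 37) = 4 - 1*206 = 4 - 206 = -202)
d(Q) = 2709/(385 + Q)
1/d(P) = 1/(2709/(385 - 202)) = 1/(2709/183) = 1/(2709*(1/183)) = 1/(903/61) = 61/903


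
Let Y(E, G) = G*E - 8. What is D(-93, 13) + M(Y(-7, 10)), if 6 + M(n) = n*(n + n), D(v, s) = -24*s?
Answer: 11850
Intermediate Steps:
Y(E, G) = -8 + E*G (Y(E, G) = E*G - 8 = -8 + E*G)
M(n) = -6 + 2*n**2 (M(n) = -6 + n*(n + n) = -6 + n*(2*n) = -6 + 2*n**2)
D(-93, 13) + M(Y(-7, 10)) = -24*13 + (-6 + 2*(-8 - 7*10)**2) = -312 + (-6 + 2*(-8 - 70)**2) = -312 + (-6 + 2*(-78)**2) = -312 + (-6 + 2*6084) = -312 + (-6 + 12168) = -312 + 12162 = 11850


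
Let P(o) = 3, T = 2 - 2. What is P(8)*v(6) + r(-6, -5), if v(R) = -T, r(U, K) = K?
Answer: -5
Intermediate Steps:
T = 0
v(R) = 0 (v(R) = -1*0 = 0)
P(8)*v(6) + r(-6, -5) = 3*0 - 5 = 0 - 5 = -5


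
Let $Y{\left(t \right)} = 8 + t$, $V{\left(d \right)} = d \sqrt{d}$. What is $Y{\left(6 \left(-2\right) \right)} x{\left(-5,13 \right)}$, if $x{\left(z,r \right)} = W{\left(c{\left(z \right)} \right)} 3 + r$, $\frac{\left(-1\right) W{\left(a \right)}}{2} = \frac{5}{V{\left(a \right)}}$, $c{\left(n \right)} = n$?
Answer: $-52 + \frac{24 i \sqrt{5}}{5} \approx -52.0 + 10.733 i$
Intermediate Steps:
$V{\left(d \right)} = d^{\frac{3}{2}}$
$W{\left(a \right)} = - \frac{10}{a^{\frac{3}{2}}}$ ($W{\left(a \right)} = - 2 \frac{5}{a^{\frac{3}{2}}} = - \frac{10}{a^{\frac{3}{2}}}$)
$x{\left(z,r \right)} = r - \frac{30}{z^{\frac{3}{2}}}$ ($x{\left(z,r \right)} = - \frac{10}{z^{\frac{3}{2}}} \cdot 3 + r = - \frac{30}{z^{\frac{3}{2}}} + r = r - \frac{30}{z^{\frac{3}{2}}}$)
$Y{\left(6 \left(-2\right) \right)} x{\left(-5,13 \right)} = \left(8 + 6 \left(-2\right)\right) \left(13 - \frac{30}{\left(-5\right) i \sqrt{5}}\right) = \left(8 - 12\right) \left(13 - 30 \frac{i \sqrt{5}}{25}\right) = - 4 \left(13 - \frac{6 i \sqrt{5}}{5}\right) = -52 + \frac{24 i \sqrt{5}}{5}$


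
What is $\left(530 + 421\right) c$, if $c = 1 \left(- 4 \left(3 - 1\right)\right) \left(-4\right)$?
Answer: $30432$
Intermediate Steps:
$c = 32$ ($c = 1 \left(\left(-4\right) 2\right) \left(-4\right) = 1 \left(-8\right) \left(-4\right) = \left(-8\right) \left(-4\right) = 32$)
$\left(530 + 421\right) c = \left(530 + 421\right) 32 = 951 \cdot 32 = 30432$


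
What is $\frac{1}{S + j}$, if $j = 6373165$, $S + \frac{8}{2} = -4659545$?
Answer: $\frac{1}{1713616} \approx 5.8356 \cdot 10^{-7}$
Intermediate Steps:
$S = -4659549$ ($S = -4 - 4659545 = -4659549$)
$\frac{1}{S + j} = \frac{1}{-4659549 + 6373165} = \frac{1}{1713616}$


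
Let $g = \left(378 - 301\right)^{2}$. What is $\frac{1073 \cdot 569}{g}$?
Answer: $\frac{610537}{5929} \approx 102.97$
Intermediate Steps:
$g = 5929$ ($g = 77^{2} = 5929$)
$\frac{1073 \cdot 569}{g} = \frac{1073 \cdot 569}{5929} = 610537 \cdot \frac{1}{5929} = \frac{610537}{5929}$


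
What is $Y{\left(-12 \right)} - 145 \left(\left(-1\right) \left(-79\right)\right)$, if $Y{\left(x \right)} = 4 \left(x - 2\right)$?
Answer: $-11511$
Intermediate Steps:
$Y{\left(x \right)} = -8 + 4 x$ ($Y{\left(x \right)} = 4 \left(-2 + x\right) = -8 + 4 x$)
$Y{\left(-12 \right)} - 145 \left(\left(-1\right) \left(-79\right)\right) = \left(-8 + 4 \left(-12\right)\right) - 145 \left(\left(-1\right) \left(-79\right)\right) = \left(-8 - 48\right) - 11455 = -56 - 11455 = -11511$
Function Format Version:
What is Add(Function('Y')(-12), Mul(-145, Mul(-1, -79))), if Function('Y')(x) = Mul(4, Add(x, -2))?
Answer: -11511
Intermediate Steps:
Function('Y')(x) = Add(-8, Mul(4, x)) (Function('Y')(x) = Mul(4, Add(-2, x)) = Add(-8, Mul(4, x)))
Add(Function('Y')(-12), Mul(-145, Mul(-1, -79))) = Add(Add(-8, Mul(4, -12)), Mul(-145, Mul(-1, -79))) = Add(Add(-8, -48), Mul(-145, 79)) = Add(-56, -11455) = -11511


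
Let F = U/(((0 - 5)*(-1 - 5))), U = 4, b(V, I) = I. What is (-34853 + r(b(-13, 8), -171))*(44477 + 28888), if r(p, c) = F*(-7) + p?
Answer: -2556471899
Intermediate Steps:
F = 2/15 (F = 4/(((0 - 5)*(-1 - 5))) = 4/((-5*(-6))) = 4/30 = 4*(1/30) = 2/15 ≈ 0.13333)
r(p, c) = -14/15 + p (r(p, c) = (2/15)*(-7) + p = -14/15 + p)
(-34853 + r(b(-13, 8), -171))*(44477 + 28888) = (-34853 + (-14/15 + 8))*(44477 + 28888) = (-34853 + 106/15)*73365 = -522689/15*73365 = -2556471899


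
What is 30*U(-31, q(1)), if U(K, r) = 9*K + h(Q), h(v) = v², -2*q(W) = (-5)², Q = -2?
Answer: -8250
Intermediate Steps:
q(W) = -25/2 (q(W) = -½*(-5)² = -½*25 = -25/2)
U(K, r) = 4 + 9*K (U(K, r) = 9*K + (-2)² = 9*K + 4 = 4 + 9*K)
30*U(-31, q(1)) = 30*(4 + 9*(-31)) = 30*(4 - 279) = 30*(-275) = -8250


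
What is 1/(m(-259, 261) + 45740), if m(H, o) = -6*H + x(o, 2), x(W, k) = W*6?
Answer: 1/48860 ≈ 2.0467e-5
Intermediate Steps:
x(W, k) = 6*W
m(H, o) = -6*H + 6*o
1/(m(-259, 261) + 45740) = 1/((-6*(-259) + 6*261) + 45740) = 1/((1554 + 1566) + 45740) = 1/(3120 + 45740) = 1/48860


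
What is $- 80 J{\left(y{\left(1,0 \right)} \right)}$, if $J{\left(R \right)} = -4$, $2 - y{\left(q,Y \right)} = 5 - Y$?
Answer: $320$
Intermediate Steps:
$y{\left(q,Y \right)} = -3 + Y$ ($y{\left(q,Y \right)} = 2 - \left(5 - Y\right) = 2 + \left(-5 + Y\right) = -3 + Y$)
$- 80 J{\left(y{\left(1,0 \right)} \right)} = \left(-80\right) \left(-4\right) = 320$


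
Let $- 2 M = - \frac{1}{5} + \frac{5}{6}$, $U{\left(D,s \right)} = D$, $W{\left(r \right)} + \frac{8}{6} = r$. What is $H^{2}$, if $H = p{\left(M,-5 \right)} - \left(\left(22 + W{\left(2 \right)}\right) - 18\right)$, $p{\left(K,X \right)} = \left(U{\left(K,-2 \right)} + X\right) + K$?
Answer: $\frac{10609}{100} \approx 106.09$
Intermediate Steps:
$W{\left(r \right)} = - \frac{4}{3} + r$
$M = - \frac{19}{60}$ ($M = - \frac{- \frac{1}{5} + \frac{5}{6}}{2} = \left(- \frac{1}{2}\right) \frac{19}{30} = - \frac{19}{60} \approx -0.31667$)
$p{\left(K,X \right)} = X + 2 K$ ($p{\left(K,X \right)} = \left(K + X\right) + K = X + 2 K$)
$H = - \frac{103}{10}$ ($H = \left(-5 + 2 \left(- \frac{19}{60}\right)\right) - \left(\left(22 + \left(- \frac{4}{3} + 2\right)\right) - 18\right) = \left(-5 - \frac{19}{30}\right) - \left(\left(22 + \frac{2}{3}\right) - 18\right) = - \frac{169}{30} - \left(\frac{68}{3} - 18\right) = - \frac{169}{30} - \frac{14}{3} = - \frac{103}{10} \approx -10.3$)
$H^{2} = \left(- \frac{103}{10}\right)^{2} = \frac{10609}{100}$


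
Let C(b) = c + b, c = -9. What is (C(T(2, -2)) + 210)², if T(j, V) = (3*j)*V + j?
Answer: 36481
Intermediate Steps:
T(j, V) = j + 3*V*j (T(j, V) = 3*V*j + j = j + 3*V*j)
C(b) = -9 + b
(C(T(2, -2)) + 210)² = ((-9 + 2*(1 + 3*(-2))) + 210)² = ((-9 + 2*(1 - 6)) + 210)² = ((-9 + 2*(-5)) + 210)² = ((-9 - 10) + 210)² = (-19 + 210)² = 191² = 36481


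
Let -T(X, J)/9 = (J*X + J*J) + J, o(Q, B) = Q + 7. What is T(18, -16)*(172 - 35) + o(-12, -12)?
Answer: 59179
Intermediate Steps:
o(Q, B) = 7 + Q
T(X, J) = -9*J - 9*J² - 9*J*X (T(X, J) = -9*((J*X + J*J) + J) = -9*((J*X + J²) + J) = -9*((J² + J*X) + J) = -9*(J + J² + J*X) = -9*J - 9*J² - 9*J*X)
T(18, -16)*(172 - 35) + o(-12, -12) = (-9*(-16)*(1 - 16 + 18))*(172 - 35) + (7 - 12) = -9*(-16)*3*137 - 5 = 432*137 - 5 = 59184 - 5 = 59179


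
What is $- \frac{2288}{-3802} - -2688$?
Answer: $\frac{5111032}{1901} \approx 2688.6$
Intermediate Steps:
$- \frac{2288}{-3802} - -2688 = \left(-2288\right) \left(- \frac{1}{3802}\right) + 2688 = \frac{1144}{1901} + 2688 = \frac{5111032}{1901}$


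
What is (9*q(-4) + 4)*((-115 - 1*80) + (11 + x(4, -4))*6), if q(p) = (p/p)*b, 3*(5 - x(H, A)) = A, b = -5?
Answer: 3731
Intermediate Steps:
x(H, A) = 5 - A/3
q(p) = -5 (q(p) = (p/p)*(-5) = 1*(-5) = -5)
(9*q(-4) + 4)*((-115 - 1*80) + (11 + x(4, -4))*6) = (9*(-5) + 4)*((-115 - 1*80) + (11 + (5 - ⅓*(-4)))*6) = (-45 + 4)*((-115 - 80) + (11 + (5 + 4/3))*6) = -41*(-195 + (11 + 19/3)*6) = -41*(-195 + (52/3)*6) = -41*(-195 + 104) = -41*(-91) = 3731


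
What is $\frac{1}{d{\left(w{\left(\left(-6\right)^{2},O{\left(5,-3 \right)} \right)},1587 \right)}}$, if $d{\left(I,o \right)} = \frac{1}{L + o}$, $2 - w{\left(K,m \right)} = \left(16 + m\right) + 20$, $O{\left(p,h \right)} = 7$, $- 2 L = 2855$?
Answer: $\frac{319}{2} \approx 159.5$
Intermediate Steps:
$L = - \frac{2855}{2}$ ($L = \left(- \frac{1}{2}\right) 2855 = - \frac{2855}{2} \approx -1427.5$)
$w{\left(K,m \right)} = -34 - m$ ($w{\left(K,m \right)} = 2 - \left(\left(16 + m\right) + 20\right) = 2 - \left(36 + m\right) = -34 - m$)
$d{\left(I,o \right)} = \frac{1}{- \frac{2855}{2} + o}$
$\frac{1}{d{\left(w{\left(\left(-6\right)^{2},O{\left(5,-3 \right)} \right)},1587 \right)}} = \frac{1}{2 \frac{1}{-2855 + 2 \cdot 1587}} = \frac{1}{2 \frac{1}{-2855 + 3174}} = \frac{1}{2 \cdot \frac{1}{319}} = \frac{1}{\frac{2}{319}} = \frac{319}{2}$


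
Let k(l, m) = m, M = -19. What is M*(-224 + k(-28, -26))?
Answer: 4750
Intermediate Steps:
M*(-224 + k(-28, -26)) = -19*(-224 - 26) = -19*(-250) = 4750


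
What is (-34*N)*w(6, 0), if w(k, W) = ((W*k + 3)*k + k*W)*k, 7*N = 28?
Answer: -14688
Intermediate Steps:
N = 4 (N = (⅐)*28 = 4)
w(k, W) = k*(W*k + k*(3 + W*k)) (w(k, W) = ((3 + W*k)*k + W*k)*k = (k*(3 + W*k) + W*k)*k = (W*k + k*(3 + W*k))*k = k*(W*k + k*(3 + W*k)))
(-34*N)*w(6, 0) = (-34*4)*(6²*(3 + 0 + 0*6)) = -4896*(3 + 0 + 0) = -4896*3 = -136*108 = -14688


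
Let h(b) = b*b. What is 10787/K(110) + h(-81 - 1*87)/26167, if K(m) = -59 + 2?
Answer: -280654661/1491519 ≈ -188.17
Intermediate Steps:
h(b) = b²
K(m) = -57
10787/K(110) + h(-81 - 1*87)/26167 = 10787/(-57) + (-81 - 1*87)²/26167 = 10787*(-1/57) + (-81 - 87)²*(1/26167) = -10787/57 + (-168)²*(1/26167) = -10787/57 + 28224*(1/26167) = -10787/57 + 28224/26167 = -280654661/1491519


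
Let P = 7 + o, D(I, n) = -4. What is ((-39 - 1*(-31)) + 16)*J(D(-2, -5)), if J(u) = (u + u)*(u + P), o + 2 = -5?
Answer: 256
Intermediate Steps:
o = -7 (o = -2 - 5 = -7)
P = 0 (P = 7 - 7 = 0)
J(u) = 2*u**2 (J(u) = (u + u)*(u + 0) = (2*u)*u = 2*u**2)
((-39 - 1*(-31)) + 16)*J(D(-2, -5)) = ((-39 - 1*(-31)) + 16)*(2*(-4)**2) = ((-39 + 31) + 16)*(2*16) = (-8 + 16)*32 = 8*32 = 256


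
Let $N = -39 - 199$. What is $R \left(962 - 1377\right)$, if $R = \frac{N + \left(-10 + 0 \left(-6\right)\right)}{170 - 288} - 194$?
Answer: $\frac{4698630}{59} \approx 79638.0$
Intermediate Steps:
$N = -238$ ($N = -39 - 199 = -238$)
$R = - \frac{11322}{59}$ ($R = \frac{-238 + \left(-10 + 0 \left(-6\right)\right)}{170 - 288} - 194 = \frac{-238 + \left(-10 + 0\right)}{-118} - 194 = \left(-238 - 10\right) \left(- \frac{1}{118}\right) - 194 = \left(-248\right) \left(- \frac{1}{118}\right) - 194 = \frac{124}{59} - 194 = - \frac{11322}{59} \approx -191.9$)
$R \left(962 - 1377\right) = - \frac{11322 \left(962 - 1377\right)}{59} = \left(- \frac{11322}{59}\right) \left(-415\right) = \frac{4698630}{59}$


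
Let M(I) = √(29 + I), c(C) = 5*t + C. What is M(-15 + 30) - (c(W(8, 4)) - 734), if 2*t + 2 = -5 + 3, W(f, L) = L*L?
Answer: 728 + 2*√11 ≈ 734.63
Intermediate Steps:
W(f, L) = L²
t = -2 (t = -1 + (-5 + 3)/2 = -1 + (½)*(-2) = -1 - 1 = -2)
c(C) = -10 + C (c(C) = 5*(-2) + C = -10 + C)
M(-15 + 30) - (c(W(8, 4)) - 734) = √(29 + (-15 + 30)) - ((-10 + 4²) - 734) = √(29 + 15) - ((-10 + 16) - 734) = √44 - (6 - 734) = 2*√11 - 1*(-728) = 2*√11 + 728 = 728 + 2*√11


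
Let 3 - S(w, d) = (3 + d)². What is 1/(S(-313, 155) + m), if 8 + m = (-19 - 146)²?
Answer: 1/2256 ≈ 0.00044326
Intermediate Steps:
m = 27217 (m = -8 + (-19 - 146)² = -8 + (-165)² = -8 + 27225 = 27217)
S(w, d) = 3 - (3 + d)²
1/(S(-313, 155) + m) = 1/((3 - (3 + 155)²) + 27217) = 1/((3 - 1*158²) + 27217) = 1/((3 - 1*24964) + 27217) = 1/((3 - 24964) + 27217) = 1/(-24961 + 27217) = 1/2256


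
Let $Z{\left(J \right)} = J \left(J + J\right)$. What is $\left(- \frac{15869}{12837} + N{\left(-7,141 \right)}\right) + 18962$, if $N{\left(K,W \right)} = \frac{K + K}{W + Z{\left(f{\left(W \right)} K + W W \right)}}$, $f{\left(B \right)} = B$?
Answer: $\frac{19308776852950723}{1018354379009} \approx 18961.0$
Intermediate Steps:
$Z{\left(J \right)} = 2 J^{2}$ ($Z{\left(J \right)} = J 2 J = 2 J^{2}$)
$N{\left(K,W \right)} = \frac{2 K}{W + 2 \left(W^{2} + K W\right)^{2}}$ ($N{\left(K,W \right)} = \frac{K + K}{W + 2 \left(W K + W W\right)^{2}} = \frac{2 K}{W + 2 \left(K W + W^{2}\right)^{2}} = \frac{2 K}{W + 2 \left(W^{2} + K W\right)^{2}}$)
$\left(- \frac{15869}{12837} + N{\left(-7,141 \right)}\right) + 18962 = \left(- \frac{15869}{12837} + 2 \left(-7\right) \frac{1}{141} \frac{1}{1 + 2 \cdot 141 \left(-7 + 141\right)^{2}}\right) + 18962 = \left(\left(-15869\right) \frac{1}{12837} + 2 \left(-7\right) \frac{1}{141} \frac{1}{1 + 2 \cdot 141 \cdot 134^{2}}\right) + 18962 = \left(- \frac{15869}{12837} + 2 \left(-7\right) \frac{1}{141} \frac{1}{1 + 2 \cdot 141 \cdot 17956}\right) + 18962 = \left(- \frac{15869}{12837} + 2 \left(-7\right) \frac{1}{141} \frac{1}{1 + 5063592}\right) + 18962 = \left(- \frac{15869}{12837} + 2 \left(-7\right) \frac{1}{141} \cdot \frac{1}{5063593}\right) + 18962 = \left(- \frac{15869}{12837} - \frac{14}{713966613}\right) + 18962 = - \frac{1258881817935}{1018354379009} + 18962 = \frac{19308776852950723}{1018354379009}$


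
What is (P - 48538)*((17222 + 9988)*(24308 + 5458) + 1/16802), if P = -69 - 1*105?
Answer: -331448429050588676/8401 ≈ -3.9453e+13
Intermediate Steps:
P = -174 (P = -69 - 105 = -174)
(P - 48538)*((17222 + 9988)*(24308 + 5458) + 1/16802) = (-174 - 48538)*((17222 + 9988)*(24308 + 5458) + 1/16802) = -48712*(27210*29766 + 1/16802) = -48712*(809932860 + 1/16802) = -48712*13608491913721/16802 = -331448429050588676/8401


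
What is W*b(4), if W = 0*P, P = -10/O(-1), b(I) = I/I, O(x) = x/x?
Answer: 0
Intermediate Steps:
O(x) = 1
b(I) = 1
P = -10 (P = -10/1 = -10*1 = -10)
W = 0 (W = 0*(-10) = 0)
W*b(4) = 0*1 = 0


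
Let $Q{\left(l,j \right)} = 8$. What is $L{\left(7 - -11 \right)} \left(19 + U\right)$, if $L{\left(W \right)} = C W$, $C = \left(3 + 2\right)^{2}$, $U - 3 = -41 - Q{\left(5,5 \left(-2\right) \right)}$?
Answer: $-12150$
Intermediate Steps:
$U = -46$ ($U = 3 - 49 = -46$)
$C = 25$ ($C = 5^{2} = 25$)
$L{\left(W \right)} = 25 W$
$L{\left(7 - -11 \right)} \left(19 + U\right) = 25 \left(7 - -11\right) \left(19 - 46\right) = 25 \left(7 + 11\right) \left(-27\right) = 25 \cdot 18 \left(-27\right) = 450 \left(-27\right) = -12150$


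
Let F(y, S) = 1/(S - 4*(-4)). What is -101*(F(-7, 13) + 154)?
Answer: -451167/29 ≈ -15557.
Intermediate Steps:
F(y, S) = 1/(16 + S) (F(y, S) = 1/(S + 16) = 1/(16 + S))
-101*(F(-7, 13) + 154) = -101*(1/(16 + 13) + 154) = -101*(1/29 + 154) = -101*4467/29 = -451167/29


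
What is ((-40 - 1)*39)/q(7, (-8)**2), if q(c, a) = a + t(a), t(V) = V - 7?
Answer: -1599/121 ≈ -13.215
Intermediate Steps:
t(V) = -7 + V
q(c, a) = -7 + 2*a (q(c, a) = a + (-7 + a) = -7 + 2*a)
((-40 - 1)*39)/q(7, (-8)**2) = ((-40 - 1)*39)/(-7 + 2*(-8)**2) = (-41*39)/(-7 + 2*64) = -1599/(-7 + 128) = -1599/121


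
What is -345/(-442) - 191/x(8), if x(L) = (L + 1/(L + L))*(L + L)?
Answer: -39917/57018 ≈ -0.70008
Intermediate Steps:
x(L) = 2*L*(L + 1/(2*L)) (x(L) = (L + 1/(2*L))*(2*L) = 2*L*(L + 1/(2*L)))
-345/(-442) - 191/x(8) = -345/(-442) - 191/(1 + 2*8²) = -345*(-1/442) - 191/(1 + 2*64) = 345/442 - 191/(1 + 128) = 345/442 - 191/129 = -39917/57018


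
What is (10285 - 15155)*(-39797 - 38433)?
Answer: 380980100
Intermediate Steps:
(10285 - 15155)*(-39797 - 38433) = -4870*(-78230) = 380980100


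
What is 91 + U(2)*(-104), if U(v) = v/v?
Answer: -13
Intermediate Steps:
U(v) = 1
91 + U(2)*(-104) = 91 + 1*(-104) = 91 - 104 = -13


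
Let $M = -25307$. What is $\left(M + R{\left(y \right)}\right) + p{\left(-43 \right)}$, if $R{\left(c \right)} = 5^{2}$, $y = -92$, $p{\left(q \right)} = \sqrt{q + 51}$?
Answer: $-25282 + 2 \sqrt{2} \approx -25279.0$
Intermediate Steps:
$p{\left(q \right)} = \sqrt{51 + q}$
$R{\left(c \right)} = 25$
$\left(M + R{\left(y \right)}\right) + p{\left(-43 \right)} = \left(-25307 + 25\right) + \sqrt{51 - 43} = -25282 + \sqrt{8} = -25282 + 2 \sqrt{2}$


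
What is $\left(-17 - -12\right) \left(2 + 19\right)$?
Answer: $-105$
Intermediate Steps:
$\left(-17 - -12\right) \left(2 + 19\right) = \left(-17 + 12\right) 21 = \left(-5\right) 21 = -105$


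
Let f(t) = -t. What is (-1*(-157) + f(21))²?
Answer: 18496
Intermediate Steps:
(-1*(-157) + f(21))² = (-1*(-157) - 1*21)² = (157 - 21)² = 136² = 18496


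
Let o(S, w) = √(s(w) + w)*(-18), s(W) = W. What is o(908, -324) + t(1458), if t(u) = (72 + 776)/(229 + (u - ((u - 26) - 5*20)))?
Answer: 848/355 - 324*I*√2 ≈ 2.3887 - 458.21*I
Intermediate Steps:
o(S, w) = -18*√2*√w (o(S, w) = √(w + w)*(-18) = √(2*w)*(-18) = (√2*√w)*(-18) = -18*√2*√w)
t(u) = 848/355 (t(u) = 848/(229 + (u - ((-26 + u) - 100))) = 848/(229 + (u - (-126 + u))) = 848/(229 + (u + (126 - u))) = 848/(229 + 126) = 848/355)
o(908, -324) + t(1458) = -18*√2*√(-324) + 848/355 = -18*√2*18*I + 848/355 = -324*I*√2 + 848/355 = 848/355 - 324*I*√2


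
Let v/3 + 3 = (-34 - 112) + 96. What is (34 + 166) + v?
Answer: 41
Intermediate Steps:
v = -159 (v = -9 + 3*((-34 - 112) + 96) = -9 + 3*(-146 + 96) = -9 + 3*(-50) = -9 - 150 = -159)
(34 + 166) + v = (34 + 166) - 159 = 200 - 159 = 41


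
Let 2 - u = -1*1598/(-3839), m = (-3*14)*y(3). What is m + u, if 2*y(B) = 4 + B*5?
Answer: -1525681/3839 ≈ -397.42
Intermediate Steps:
y(B) = 2 + 5*B/2 (y(B) = (4 + B*5)/2 = (4 + 5*B)/2 = 2 + 5*B/2)
m = -399 (m = (-3*14)*(2 + (5/2)*3) = -42*(2 + 15/2) = -42*19/2 = -399)
u = 6080/3839 (u = 2 - (-1*1598)/(-3839) = 2 - (-1598)*(-1)/3839 = 2 - 1*1598/3839 = 2 - 1598/3839 = 6080/3839 ≈ 1.5837)
m + u = -399 + 6080/3839 = -1525681/3839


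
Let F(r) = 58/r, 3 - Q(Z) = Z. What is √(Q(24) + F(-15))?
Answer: I*√5595/15 ≈ 4.9866*I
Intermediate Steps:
Q(Z) = 3 - Z
√(Q(24) + F(-15)) = √((3 - 1*24) + 58/(-15)) = √((3 - 24) + 58*(-1/15)) = √(-21 - 58/15) = √(-373/15) = I*√5595/15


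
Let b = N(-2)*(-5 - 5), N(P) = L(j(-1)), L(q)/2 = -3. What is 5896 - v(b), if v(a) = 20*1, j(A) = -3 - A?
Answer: 5876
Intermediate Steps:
L(q) = -6 (L(q) = 2*(-3) = -6)
N(P) = -6
b = 60 (b = -6*(-5 - 5) = -6*(-10) = 60)
v(a) = 20
5896 - v(b) = 5896 - 1*20 = 5896 - 20 = 5876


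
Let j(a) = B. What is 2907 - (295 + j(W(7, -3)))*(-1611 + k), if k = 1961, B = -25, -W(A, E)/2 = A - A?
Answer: -91593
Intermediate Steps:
W(A, E) = 0 (W(A, E) = -2*(A - A) = -2*0 = 0)
j(a) = -25
2907 - (295 + j(W(7, -3)))*(-1611 + k) = 2907 - (295 - 25)*(-1611 + 1961) = 2907 - 270*350 = 2907 - 1*94500 = 2907 - 94500 = -91593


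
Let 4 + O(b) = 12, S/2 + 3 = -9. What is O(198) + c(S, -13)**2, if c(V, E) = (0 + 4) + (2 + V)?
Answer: 332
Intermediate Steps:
S = -24 (S = -6 + 2*(-9) = -6 - 18 = -24)
O(b) = 8 (O(b) = -4 + 12 = 8)
c(V, E) = 6 + V (c(V, E) = 4 + (2 + V) = 6 + V)
O(198) + c(S, -13)**2 = 8 + (6 - 24)**2 = 8 + (-18)**2 = 8 + 324 = 332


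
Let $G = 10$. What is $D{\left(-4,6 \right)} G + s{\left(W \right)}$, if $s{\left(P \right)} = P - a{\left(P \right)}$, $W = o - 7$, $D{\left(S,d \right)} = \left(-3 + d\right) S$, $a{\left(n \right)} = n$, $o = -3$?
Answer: $-120$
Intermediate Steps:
$D{\left(S,d \right)} = S \left(-3 + d\right)$
$W = -10$ ($W = -3 - 7 = -10$)
$s{\left(P \right)} = 0$ ($s{\left(P \right)} = P - P = 0$)
$D{\left(-4,6 \right)} G + s{\left(W \right)} = - 4 \left(-3 + 6\right) 10 + 0 = \left(-4\right) 3 \cdot 10 + 0 = \left(-12\right) 10 + 0 = -120 + 0 = -120$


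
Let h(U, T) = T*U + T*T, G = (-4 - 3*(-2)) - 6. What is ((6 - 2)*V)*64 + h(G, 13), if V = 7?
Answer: 1909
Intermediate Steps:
G = -4 (G = (-4 + 6) - 6 = 2 - 6 = -4)
h(U, T) = T² + T*U (h(U, T) = T*U + T² = T² + T*U)
((6 - 2)*V)*64 + h(G, 13) = ((6 - 2)*7)*64 + 13*(13 - 4) = (4*7)*64 + 13*9 = 28*64 + 117 = 1792 + 117 = 1909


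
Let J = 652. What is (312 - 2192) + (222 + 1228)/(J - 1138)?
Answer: -457565/243 ≈ -1883.0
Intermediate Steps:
(312 - 2192) + (222 + 1228)/(J - 1138) = (312 - 2192) + (222 + 1228)/(652 - 1138) = -1880 + 1450/(-486) = -1880 + 1450*(-1/486) = -1880 - 725/243 = -457565/243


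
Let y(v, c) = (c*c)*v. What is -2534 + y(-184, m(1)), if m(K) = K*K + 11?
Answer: -29030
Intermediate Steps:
m(K) = 11 + K² (m(K) = K² + 11 = 11 + K²)
y(v, c) = v*c² (y(v, c) = c²*v = v*c²)
-2534 + y(-184, m(1)) = -2534 - 184*(11 + 1²)² = -2534 - 184*(11 + 1)² = -2534 - 184*12² = -2534 - 184*144 = -2534 - 26496 = -29030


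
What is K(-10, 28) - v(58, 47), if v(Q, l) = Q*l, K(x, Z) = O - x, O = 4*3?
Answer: -2704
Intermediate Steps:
O = 12
K(x, Z) = 12 - x
K(-10, 28) - v(58, 47) = (12 - 1*(-10)) - 58*47 = (12 + 10) - 1*2726 = 22 - 2726 = -2704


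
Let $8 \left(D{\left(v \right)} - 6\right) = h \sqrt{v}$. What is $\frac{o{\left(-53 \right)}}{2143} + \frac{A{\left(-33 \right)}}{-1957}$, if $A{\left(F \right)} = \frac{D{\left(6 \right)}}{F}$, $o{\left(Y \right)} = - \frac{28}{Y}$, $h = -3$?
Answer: $\frac{829914}{2445015133} - \frac{\sqrt{6}}{172216} \approx 0.00032521$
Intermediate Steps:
$D{\left(v \right)} = 6 - \frac{3 \sqrt{v}}{8}$ ($D{\left(v \right)} = 6 + \frac{\left(-3\right) \sqrt{v}}{8} = 6 - \frac{3 \sqrt{v}}{8}$)
$A{\left(F \right)} = \frac{6 - \frac{3 \sqrt{6}}{8}}{F}$
$\frac{o{\left(-53 \right)}}{2143} + \frac{A{\left(-33 \right)}}{-1957} = \frac{\left(-28\right) \frac{1}{-53}}{2143} + \frac{\frac{3}{8} \frac{1}{-33} \left(16 - \sqrt{6}\right)}{-1957} = \left(-28\right) \left(- \frac{1}{53}\right) \frac{1}{2143} + \frac{3}{8} \left(- \frac{1}{33}\right) \left(16 - \sqrt{6}\right) \left(- \frac{1}{1957}\right) = \frac{28}{53} \cdot \frac{1}{2143} + \left(- \frac{2}{11} + \frac{\sqrt{6}}{88}\right) \left(- \frac{1}{1957}\right) = \frac{28}{113579} + \left(\frac{2}{21527} - \frac{\sqrt{6}}{172216}\right) = \frac{829914}{2445015133} - \frac{\sqrt{6}}{172216}$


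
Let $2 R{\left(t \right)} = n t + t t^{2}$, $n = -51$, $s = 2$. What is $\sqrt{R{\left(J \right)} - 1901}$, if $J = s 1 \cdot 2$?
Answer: $3 i \sqrt{219} \approx 44.396 i$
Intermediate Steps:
$J = 4$ ($J = 2 \cdot 1 \cdot 2 = 2 \cdot 2 = 4$)
$R{\left(t \right)} = \frac{t^{3}}{2} - \frac{51 t}{2}$ ($R{\left(t \right)} = \frac{- 51 t + t t^{2}}{2} = \frac{- 51 t + t^{3}}{2} = \frac{t^{3} - 51 t}{2} = \frac{t^{3}}{2} - \frac{51 t}{2}$)
$\sqrt{R{\left(J \right)} - 1901} = \sqrt{\frac{1}{2} \cdot 4 \left(-51 + 4^{2}\right) - 1901} = \sqrt{\frac{1}{2} \cdot 4 \left(-51 + 16\right) - 1901} = \sqrt{\frac{1}{2} \cdot 4 \left(-35\right) - 1901} = \sqrt{-70 - 1901} = \sqrt{-1971} = 3 i \sqrt{219}$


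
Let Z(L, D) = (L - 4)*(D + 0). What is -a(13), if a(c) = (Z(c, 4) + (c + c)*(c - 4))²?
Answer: -72900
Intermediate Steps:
Z(L, D) = D*(-4 + L) (Z(L, D) = (-4 + L)*D = D*(-4 + L))
a(c) = (-16 + 4*c + 2*c*(-4 + c))² (a(c) = (4*(-4 + c) + (c + c)*(c - 4))² = ((-16 + 4*c) + (2*c)*(-4 + c))² = ((-16 + 4*c) + 2*c*(-4 + c))² = (-16 + 4*c + 2*c*(-4 + c))²)
-a(13) = -4*(-8 + 13² - 2*13)² = -4*(-8 + 169 - 26)² = -4*135² = -4*18225 = -1*72900 = -72900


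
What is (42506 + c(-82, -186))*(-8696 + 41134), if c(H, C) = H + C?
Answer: 1370116244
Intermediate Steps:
c(H, C) = C + H
(42506 + c(-82, -186))*(-8696 + 41134) = (42506 + (-186 - 82))*(-8696 + 41134) = (42506 - 268)*32438 = 42238*32438 = 1370116244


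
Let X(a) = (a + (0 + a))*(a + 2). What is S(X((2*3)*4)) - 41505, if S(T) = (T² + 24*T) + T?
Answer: 1547199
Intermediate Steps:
X(a) = 2*a*(2 + a) (X(a) = (a + a)*(2 + a) = (2*a)*(2 + a) = 2*a*(2 + a))
S(T) = T² + 25*T
S(X((2*3)*4)) - 41505 = (2*((2*3)*4)*(2 + (2*3)*4))*(25 + 2*((2*3)*4)*(2 + (2*3)*4)) - 41505 = (2*(6*4)*(2 + 6*4))*(25 + 2*(6*4)*(2 + 6*4)) - 41505 = (2*24*(2 + 24))*(25 + 2*24*(2 + 24)) - 41505 = (2*24*26)*(25 + 2*24*26) - 41505 = 1248*(25 + 1248) - 41505 = 1248*1273 - 41505 = 1588704 - 41505 = 1547199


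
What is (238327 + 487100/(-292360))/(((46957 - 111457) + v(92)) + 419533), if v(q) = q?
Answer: 3483839731/5191217250 ≈ 0.67110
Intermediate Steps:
(238327 + 487100/(-292360))/(((46957 - 111457) + v(92)) + 419533) = (238327 + 487100/(-292360))/(((46957 - 111457) + 92) + 419533) = (238327 + 487100*(-1/292360))/((-64500 + 92) + 419533) = (238327 - 24355/14618)/(-64408 + 419533) = (3483839731/14618)/355125 = (3483839731/14618)*(1/355125) = 3483839731/5191217250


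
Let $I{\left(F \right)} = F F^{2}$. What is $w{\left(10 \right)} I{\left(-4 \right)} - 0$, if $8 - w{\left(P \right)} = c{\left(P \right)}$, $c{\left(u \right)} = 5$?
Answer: $-192$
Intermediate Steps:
$w{\left(P \right)} = 3$ ($w{\left(P \right)} = 8 - 5 = 3$)
$I{\left(F \right)} = F^{3}$
$w{\left(10 \right)} I{\left(-4 \right)} - 0 = 3 \left(-4\right)^{3} - 0 = 3 \left(-64\right) + 0 = -192 + 0 = -192$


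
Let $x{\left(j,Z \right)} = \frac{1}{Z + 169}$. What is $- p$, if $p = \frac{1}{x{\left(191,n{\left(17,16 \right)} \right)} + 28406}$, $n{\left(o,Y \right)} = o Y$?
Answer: $- \frac{441}{12527047} \approx -3.5204 \cdot 10^{-5}$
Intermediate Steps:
$n{\left(o,Y \right)} = Y o$
$x{\left(j,Z \right)} = \frac{1}{169 + Z}$
$p = \frac{441}{12527047}$ ($p = \frac{1}{\frac{1}{169 + 16 \cdot 17} + 28406} = \frac{1}{\frac{1}{169 + 272} + 28406} = \frac{1}{\frac{1}{441} + 28406} = \frac{1}{\frac{12527047}{441}} = \frac{441}{12527047} \approx 3.5204 \cdot 10^{-5}$)
$- p = \left(-1\right) \frac{441}{12527047} = - \frac{441}{12527047}$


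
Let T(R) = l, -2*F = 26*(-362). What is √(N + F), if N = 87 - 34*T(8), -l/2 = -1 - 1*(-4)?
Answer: √4997 ≈ 70.689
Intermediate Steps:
l = -6 (l = -2*(-1 - 1*(-4)) = -2*(-1 + 4) = -2*3 = -6)
F = 4706 (F = -13*(-362) = -½*(-9412) = 4706)
T(R) = -6
N = 291 (N = 87 - 34*(-6) = 87 + 204 = 291)
√(N + F) = √(291 + 4706) = √4997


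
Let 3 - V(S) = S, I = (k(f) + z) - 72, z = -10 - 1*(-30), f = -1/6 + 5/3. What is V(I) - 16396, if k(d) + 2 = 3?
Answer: -16342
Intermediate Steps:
f = 3/2 (f = -1*1/6 + 5*(1/3) = -1/6 + 5/3 = 3/2 ≈ 1.5000)
k(d) = 1 (k(d) = -2 + 3 = 1)
z = 20 (z = -10 + 30 = 20)
I = -51 (I = (1 + 20) - 72 = 21 - 72 = -51)
V(S) = 3 - S
V(I) - 16396 = (3 - 1*(-51)) - 16396 = (3 + 51) - 16396 = 54 - 16396 = -16342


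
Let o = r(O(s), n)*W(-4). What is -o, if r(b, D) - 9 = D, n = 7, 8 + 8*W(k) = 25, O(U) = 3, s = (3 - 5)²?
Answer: -34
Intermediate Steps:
s = 4 (s = (-2)² = 4)
W(k) = 17/8 (W(k) = -1 + (⅛)*25 = -1 + 25/8 = 17/8)
r(b, D) = 9 + D
o = 34 (o = (9 + 7)*(17/8) = 16*(17/8) = 34)
-o = -1*34 = -34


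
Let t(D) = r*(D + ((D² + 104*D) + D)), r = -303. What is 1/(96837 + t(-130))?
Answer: -1/848523 ≈ -1.1785e-6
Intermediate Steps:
t(D) = -32118*D - 303*D² (t(D) = -303*(D + ((D² + 104*D) + D)) = -303*(D + (D² + 105*D)) = -303*(D² + 106*D) = -32118*D - 303*D²)
1/(96837 + t(-130)) = 1/(96837 - 303*(-130)*(106 - 130)) = 1/(96837 - 303*(-130)*(-24)) = 1/(96837 - 945360) = 1/(-848523) = -1/848523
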